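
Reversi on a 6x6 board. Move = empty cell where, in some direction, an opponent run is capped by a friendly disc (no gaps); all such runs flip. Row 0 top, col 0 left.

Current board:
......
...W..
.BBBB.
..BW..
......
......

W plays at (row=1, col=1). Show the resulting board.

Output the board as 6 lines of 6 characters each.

Answer: ......
.W.W..
.BWBB.
..BW..
......
......

Derivation:
Place W at (1,1); scan 8 dirs for brackets.
Dir NW: first cell '.' (not opp) -> no flip
Dir N: first cell '.' (not opp) -> no flip
Dir NE: first cell '.' (not opp) -> no flip
Dir W: first cell '.' (not opp) -> no flip
Dir E: first cell '.' (not opp) -> no flip
Dir SW: first cell '.' (not opp) -> no flip
Dir S: opp run (2,1), next='.' -> no flip
Dir SE: opp run (2,2) capped by W -> flip
All flips: (2,2)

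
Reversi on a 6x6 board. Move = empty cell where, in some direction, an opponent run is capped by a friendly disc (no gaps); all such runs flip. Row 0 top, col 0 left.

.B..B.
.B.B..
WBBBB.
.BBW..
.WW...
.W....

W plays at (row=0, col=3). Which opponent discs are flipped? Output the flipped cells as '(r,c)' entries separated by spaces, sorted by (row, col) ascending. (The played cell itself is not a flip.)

Dir NW: edge -> no flip
Dir N: edge -> no flip
Dir NE: edge -> no flip
Dir W: first cell '.' (not opp) -> no flip
Dir E: opp run (0,4), next='.' -> no flip
Dir SW: first cell '.' (not opp) -> no flip
Dir S: opp run (1,3) (2,3) capped by W -> flip
Dir SE: first cell '.' (not opp) -> no flip

Answer: (1,3) (2,3)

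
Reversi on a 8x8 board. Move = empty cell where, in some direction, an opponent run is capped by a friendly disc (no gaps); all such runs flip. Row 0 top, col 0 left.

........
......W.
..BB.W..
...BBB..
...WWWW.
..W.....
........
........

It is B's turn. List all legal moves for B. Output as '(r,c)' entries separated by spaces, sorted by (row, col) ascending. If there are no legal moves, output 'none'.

Answer: (0,7) (1,5) (5,3) (5,4) (5,5) (5,6) (5,7) (6,1)

Derivation:
(0,5): no bracket -> illegal
(0,6): no bracket -> illegal
(0,7): flips 2 -> legal
(1,4): no bracket -> illegal
(1,5): flips 1 -> legal
(1,7): no bracket -> illegal
(2,4): no bracket -> illegal
(2,6): no bracket -> illegal
(2,7): no bracket -> illegal
(3,2): no bracket -> illegal
(3,6): no bracket -> illegal
(3,7): no bracket -> illegal
(4,1): no bracket -> illegal
(4,2): no bracket -> illegal
(4,7): no bracket -> illegal
(5,1): no bracket -> illegal
(5,3): flips 2 -> legal
(5,4): flips 1 -> legal
(5,5): flips 2 -> legal
(5,6): flips 1 -> legal
(5,7): flips 1 -> legal
(6,1): flips 2 -> legal
(6,2): no bracket -> illegal
(6,3): no bracket -> illegal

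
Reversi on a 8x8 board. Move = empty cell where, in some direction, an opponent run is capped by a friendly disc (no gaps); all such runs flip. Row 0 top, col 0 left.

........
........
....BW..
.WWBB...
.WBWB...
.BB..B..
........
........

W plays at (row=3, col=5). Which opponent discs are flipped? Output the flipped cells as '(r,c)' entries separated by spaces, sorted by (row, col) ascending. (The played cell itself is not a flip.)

Dir NW: opp run (2,4), next='.' -> no flip
Dir N: first cell 'W' (not opp) -> no flip
Dir NE: first cell '.' (not opp) -> no flip
Dir W: opp run (3,4) (3,3) capped by W -> flip
Dir E: first cell '.' (not opp) -> no flip
Dir SW: opp run (4,4), next='.' -> no flip
Dir S: first cell '.' (not opp) -> no flip
Dir SE: first cell '.' (not opp) -> no flip

Answer: (3,3) (3,4)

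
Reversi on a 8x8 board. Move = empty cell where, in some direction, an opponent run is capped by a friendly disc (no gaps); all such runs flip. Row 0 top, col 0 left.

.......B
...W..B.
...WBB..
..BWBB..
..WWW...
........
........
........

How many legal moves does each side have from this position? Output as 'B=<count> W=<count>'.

-- B to move --
(0,2): flips 1 -> legal
(0,3): no bracket -> illegal
(0,4): no bracket -> illegal
(1,2): flips 1 -> legal
(1,4): flips 1 -> legal
(2,2): flips 1 -> legal
(3,1): no bracket -> illegal
(4,1): no bracket -> illegal
(4,5): no bracket -> illegal
(5,1): flips 2 -> legal
(5,2): flips 2 -> legal
(5,3): flips 1 -> legal
(5,4): flips 2 -> legal
(5,5): no bracket -> illegal
B mobility = 8
-- W to move --
(0,5): no bracket -> illegal
(0,6): no bracket -> illegal
(1,4): flips 2 -> legal
(1,5): flips 1 -> legal
(1,7): no bracket -> illegal
(2,1): flips 1 -> legal
(2,2): flips 1 -> legal
(2,6): flips 3 -> legal
(2,7): no bracket -> illegal
(3,1): flips 1 -> legal
(3,6): flips 2 -> legal
(4,1): flips 1 -> legal
(4,5): flips 1 -> legal
(4,6): flips 2 -> legal
W mobility = 10

Answer: B=8 W=10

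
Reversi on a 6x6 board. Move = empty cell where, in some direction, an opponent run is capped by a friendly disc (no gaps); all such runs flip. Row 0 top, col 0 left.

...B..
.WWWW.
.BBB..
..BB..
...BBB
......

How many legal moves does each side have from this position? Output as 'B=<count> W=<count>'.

Answer: B=6 W=7

Derivation:
-- B to move --
(0,0): flips 1 -> legal
(0,1): flips 2 -> legal
(0,2): flips 1 -> legal
(0,4): flips 1 -> legal
(0,5): flips 1 -> legal
(1,0): no bracket -> illegal
(1,5): no bracket -> illegal
(2,0): no bracket -> illegal
(2,4): no bracket -> illegal
(2,5): flips 1 -> legal
B mobility = 6
-- W to move --
(0,2): no bracket -> illegal
(0,4): no bracket -> illegal
(1,0): no bracket -> illegal
(2,0): no bracket -> illegal
(2,4): no bracket -> illegal
(3,0): flips 1 -> legal
(3,1): flips 2 -> legal
(3,4): flips 1 -> legal
(3,5): no bracket -> illegal
(4,1): flips 2 -> legal
(4,2): flips 2 -> legal
(5,2): no bracket -> illegal
(5,3): flips 3 -> legal
(5,4): no bracket -> illegal
(5,5): flips 3 -> legal
W mobility = 7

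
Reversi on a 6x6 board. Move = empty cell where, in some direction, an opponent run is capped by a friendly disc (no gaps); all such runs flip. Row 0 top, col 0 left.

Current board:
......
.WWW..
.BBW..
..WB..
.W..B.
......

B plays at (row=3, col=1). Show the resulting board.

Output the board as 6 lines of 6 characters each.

Place B at (3,1); scan 8 dirs for brackets.
Dir NW: first cell '.' (not opp) -> no flip
Dir N: first cell 'B' (not opp) -> no flip
Dir NE: first cell 'B' (not opp) -> no flip
Dir W: first cell '.' (not opp) -> no flip
Dir E: opp run (3,2) capped by B -> flip
Dir SW: first cell '.' (not opp) -> no flip
Dir S: opp run (4,1), next='.' -> no flip
Dir SE: first cell '.' (not opp) -> no flip
All flips: (3,2)

Answer: ......
.WWW..
.BBW..
.BBB..
.W..B.
......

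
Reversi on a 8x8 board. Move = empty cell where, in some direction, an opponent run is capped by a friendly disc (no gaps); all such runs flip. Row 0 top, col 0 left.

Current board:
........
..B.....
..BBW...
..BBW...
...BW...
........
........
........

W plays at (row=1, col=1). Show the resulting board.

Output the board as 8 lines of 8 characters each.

Answer: ........
.WB.....
..WBW...
..BWW...
...BW...
........
........
........

Derivation:
Place W at (1,1); scan 8 dirs for brackets.
Dir NW: first cell '.' (not opp) -> no flip
Dir N: first cell '.' (not opp) -> no flip
Dir NE: first cell '.' (not opp) -> no flip
Dir W: first cell '.' (not opp) -> no flip
Dir E: opp run (1,2), next='.' -> no flip
Dir SW: first cell '.' (not opp) -> no flip
Dir S: first cell '.' (not opp) -> no flip
Dir SE: opp run (2,2) (3,3) capped by W -> flip
All flips: (2,2) (3,3)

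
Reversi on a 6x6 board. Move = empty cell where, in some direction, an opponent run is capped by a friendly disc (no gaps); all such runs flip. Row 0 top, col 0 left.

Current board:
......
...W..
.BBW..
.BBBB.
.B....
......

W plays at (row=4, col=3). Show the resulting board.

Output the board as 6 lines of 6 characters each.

Answer: ......
...W..
.BBW..
.BBWB.
.B.W..
......

Derivation:
Place W at (4,3); scan 8 dirs for brackets.
Dir NW: opp run (3,2) (2,1), next='.' -> no flip
Dir N: opp run (3,3) capped by W -> flip
Dir NE: opp run (3,4), next='.' -> no flip
Dir W: first cell '.' (not opp) -> no flip
Dir E: first cell '.' (not opp) -> no flip
Dir SW: first cell '.' (not opp) -> no flip
Dir S: first cell '.' (not opp) -> no flip
Dir SE: first cell '.' (not opp) -> no flip
All flips: (3,3)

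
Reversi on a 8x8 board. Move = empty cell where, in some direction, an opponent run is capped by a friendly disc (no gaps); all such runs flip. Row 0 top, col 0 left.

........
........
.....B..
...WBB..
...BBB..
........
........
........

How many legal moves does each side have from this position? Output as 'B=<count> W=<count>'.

Answer: B=3 W=3

Derivation:
-- B to move --
(2,2): flips 1 -> legal
(2,3): flips 1 -> legal
(2,4): no bracket -> illegal
(3,2): flips 1 -> legal
(4,2): no bracket -> illegal
B mobility = 3
-- W to move --
(1,4): no bracket -> illegal
(1,5): no bracket -> illegal
(1,6): no bracket -> illegal
(2,3): no bracket -> illegal
(2,4): no bracket -> illegal
(2,6): no bracket -> illegal
(3,2): no bracket -> illegal
(3,6): flips 2 -> legal
(4,2): no bracket -> illegal
(4,6): no bracket -> illegal
(5,2): no bracket -> illegal
(5,3): flips 1 -> legal
(5,4): no bracket -> illegal
(5,5): flips 1 -> legal
(5,6): no bracket -> illegal
W mobility = 3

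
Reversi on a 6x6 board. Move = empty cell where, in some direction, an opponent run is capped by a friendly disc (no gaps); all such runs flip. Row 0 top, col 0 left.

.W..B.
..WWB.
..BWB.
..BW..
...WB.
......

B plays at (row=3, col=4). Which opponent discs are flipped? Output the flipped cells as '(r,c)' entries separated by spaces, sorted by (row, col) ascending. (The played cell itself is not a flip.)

Answer: (3,3)

Derivation:
Dir NW: opp run (2,3) (1,2) (0,1), next=edge -> no flip
Dir N: first cell 'B' (not opp) -> no flip
Dir NE: first cell '.' (not opp) -> no flip
Dir W: opp run (3,3) capped by B -> flip
Dir E: first cell '.' (not opp) -> no flip
Dir SW: opp run (4,3), next='.' -> no flip
Dir S: first cell 'B' (not opp) -> no flip
Dir SE: first cell '.' (not opp) -> no flip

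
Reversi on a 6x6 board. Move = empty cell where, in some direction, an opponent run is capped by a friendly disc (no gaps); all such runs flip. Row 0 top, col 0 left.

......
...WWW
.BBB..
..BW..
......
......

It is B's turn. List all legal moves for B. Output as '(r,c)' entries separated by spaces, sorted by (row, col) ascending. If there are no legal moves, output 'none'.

Answer: (0,3) (0,4) (0,5) (3,4) (4,3) (4,4)

Derivation:
(0,2): no bracket -> illegal
(0,3): flips 1 -> legal
(0,4): flips 1 -> legal
(0,5): flips 1 -> legal
(1,2): no bracket -> illegal
(2,4): no bracket -> illegal
(2,5): no bracket -> illegal
(3,4): flips 1 -> legal
(4,2): no bracket -> illegal
(4,3): flips 1 -> legal
(4,4): flips 1 -> legal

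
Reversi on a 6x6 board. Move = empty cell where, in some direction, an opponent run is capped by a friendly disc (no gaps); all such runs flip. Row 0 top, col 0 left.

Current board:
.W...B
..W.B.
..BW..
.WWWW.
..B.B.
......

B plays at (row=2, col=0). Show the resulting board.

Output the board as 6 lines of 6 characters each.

Answer: .W...B
..W.B.
B.BW..
.BWWW.
..B.B.
......

Derivation:
Place B at (2,0); scan 8 dirs for brackets.
Dir NW: edge -> no flip
Dir N: first cell '.' (not opp) -> no flip
Dir NE: first cell '.' (not opp) -> no flip
Dir W: edge -> no flip
Dir E: first cell '.' (not opp) -> no flip
Dir SW: edge -> no flip
Dir S: first cell '.' (not opp) -> no flip
Dir SE: opp run (3,1) capped by B -> flip
All flips: (3,1)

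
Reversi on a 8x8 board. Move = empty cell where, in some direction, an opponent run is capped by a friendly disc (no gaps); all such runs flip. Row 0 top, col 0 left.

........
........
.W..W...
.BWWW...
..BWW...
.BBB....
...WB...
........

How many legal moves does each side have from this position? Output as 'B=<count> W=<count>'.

-- B to move --
(1,0): no bracket -> illegal
(1,1): flips 1 -> legal
(1,2): no bracket -> illegal
(1,3): no bracket -> illegal
(1,4): no bracket -> illegal
(1,5): flips 2 -> legal
(2,0): no bracket -> illegal
(2,2): flips 1 -> legal
(2,3): flips 2 -> legal
(2,5): flips 2 -> legal
(3,0): no bracket -> illegal
(3,5): flips 4 -> legal
(4,1): no bracket -> illegal
(4,5): flips 2 -> legal
(5,4): no bracket -> illegal
(5,5): no bracket -> illegal
(6,2): flips 1 -> legal
(7,2): no bracket -> illegal
(7,3): flips 1 -> legal
(7,4): flips 1 -> legal
B mobility = 10
-- W to move --
(2,0): no bracket -> illegal
(2,2): no bracket -> illegal
(3,0): flips 1 -> legal
(4,0): no bracket -> illegal
(4,1): flips 3 -> legal
(5,0): no bracket -> illegal
(5,4): no bracket -> illegal
(5,5): no bracket -> illegal
(6,0): flips 2 -> legal
(6,1): flips 1 -> legal
(6,2): flips 3 -> legal
(6,5): flips 1 -> legal
(7,3): no bracket -> illegal
(7,4): no bracket -> illegal
(7,5): no bracket -> illegal
W mobility = 6

Answer: B=10 W=6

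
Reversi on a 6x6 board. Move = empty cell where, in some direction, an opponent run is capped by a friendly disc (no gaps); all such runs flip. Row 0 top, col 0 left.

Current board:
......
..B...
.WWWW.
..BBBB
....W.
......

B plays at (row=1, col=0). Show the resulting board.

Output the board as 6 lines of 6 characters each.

Answer: ......
B.B...
.BWWW.
..BBBB
....W.
......

Derivation:
Place B at (1,0); scan 8 dirs for brackets.
Dir NW: edge -> no flip
Dir N: first cell '.' (not opp) -> no flip
Dir NE: first cell '.' (not opp) -> no flip
Dir W: edge -> no flip
Dir E: first cell '.' (not opp) -> no flip
Dir SW: edge -> no flip
Dir S: first cell '.' (not opp) -> no flip
Dir SE: opp run (2,1) capped by B -> flip
All flips: (2,1)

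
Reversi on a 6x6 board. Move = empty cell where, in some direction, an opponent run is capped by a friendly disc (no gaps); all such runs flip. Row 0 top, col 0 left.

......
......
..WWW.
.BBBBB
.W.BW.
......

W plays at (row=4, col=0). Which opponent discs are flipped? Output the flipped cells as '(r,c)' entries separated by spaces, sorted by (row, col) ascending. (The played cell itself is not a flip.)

Answer: (3,1)

Derivation:
Dir NW: edge -> no flip
Dir N: first cell '.' (not opp) -> no flip
Dir NE: opp run (3,1) capped by W -> flip
Dir W: edge -> no flip
Dir E: first cell 'W' (not opp) -> no flip
Dir SW: edge -> no flip
Dir S: first cell '.' (not opp) -> no flip
Dir SE: first cell '.' (not opp) -> no flip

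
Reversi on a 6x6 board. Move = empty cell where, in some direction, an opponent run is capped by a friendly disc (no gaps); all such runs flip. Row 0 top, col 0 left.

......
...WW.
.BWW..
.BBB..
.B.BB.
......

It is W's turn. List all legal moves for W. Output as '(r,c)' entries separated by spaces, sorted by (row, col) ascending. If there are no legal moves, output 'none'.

(1,0): no bracket -> illegal
(1,1): no bracket -> illegal
(1,2): no bracket -> illegal
(2,0): flips 1 -> legal
(2,4): no bracket -> illegal
(3,0): no bracket -> illegal
(3,4): no bracket -> illegal
(3,5): no bracket -> illegal
(4,0): flips 1 -> legal
(4,2): flips 1 -> legal
(4,5): no bracket -> illegal
(5,0): flips 2 -> legal
(5,1): no bracket -> illegal
(5,2): no bracket -> illegal
(5,3): flips 2 -> legal
(5,4): no bracket -> illegal
(5,5): flips 2 -> legal

Answer: (2,0) (4,0) (4,2) (5,0) (5,3) (5,5)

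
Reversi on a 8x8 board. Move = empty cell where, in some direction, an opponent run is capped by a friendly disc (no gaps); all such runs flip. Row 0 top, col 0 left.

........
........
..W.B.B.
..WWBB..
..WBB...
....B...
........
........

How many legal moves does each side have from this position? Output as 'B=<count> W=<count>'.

Answer: B=6 W=6

Derivation:
-- B to move --
(1,1): flips 2 -> legal
(1,2): no bracket -> illegal
(1,3): no bracket -> illegal
(2,1): flips 1 -> legal
(2,3): flips 1 -> legal
(3,1): flips 2 -> legal
(4,1): flips 1 -> legal
(5,1): flips 2 -> legal
(5,2): no bracket -> illegal
(5,3): no bracket -> illegal
B mobility = 6
-- W to move --
(1,3): no bracket -> illegal
(1,4): no bracket -> illegal
(1,5): flips 1 -> legal
(1,6): no bracket -> illegal
(1,7): no bracket -> illegal
(2,3): no bracket -> illegal
(2,5): no bracket -> illegal
(2,7): no bracket -> illegal
(3,6): flips 2 -> legal
(3,7): no bracket -> illegal
(4,5): flips 2 -> legal
(4,6): no bracket -> illegal
(5,2): no bracket -> illegal
(5,3): flips 1 -> legal
(5,5): flips 1 -> legal
(6,3): no bracket -> illegal
(6,4): no bracket -> illegal
(6,5): flips 2 -> legal
W mobility = 6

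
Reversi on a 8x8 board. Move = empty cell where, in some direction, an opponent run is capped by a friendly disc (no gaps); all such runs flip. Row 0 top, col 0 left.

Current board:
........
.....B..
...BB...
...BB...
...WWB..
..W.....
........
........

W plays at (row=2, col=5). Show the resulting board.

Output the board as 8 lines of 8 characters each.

Place W at (2,5); scan 8 dirs for brackets.
Dir NW: first cell '.' (not opp) -> no flip
Dir N: opp run (1,5), next='.' -> no flip
Dir NE: first cell '.' (not opp) -> no flip
Dir W: opp run (2,4) (2,3), next='.' -> no flip
Dir E: first cell '.' (not opp) -> no flip
Dir SW: opp run (3,4) capped by W -> flip
Dir S: first cell '.' (not opp) -> no flip
Dir SE: first cell '.' (not opp) -> no flip
All flips: (3,4)

Answer: ........
.....B..
...BBW..
...BW...
...WWB..
..W.....
........
........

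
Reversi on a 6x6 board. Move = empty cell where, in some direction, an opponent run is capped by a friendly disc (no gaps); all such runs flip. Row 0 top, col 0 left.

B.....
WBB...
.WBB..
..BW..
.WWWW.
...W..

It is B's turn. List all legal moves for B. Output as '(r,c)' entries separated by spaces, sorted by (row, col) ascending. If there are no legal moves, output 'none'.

Answer: (2,0) (3,0) (3,1) (3,4) (5,0) (5,2) (5,4) (5,5)

Derivation:
(0,1): no bracket -> illegal
(2,0): flips 2 -> legal
(2,4): no bracket -> illegal
(3,0): flips 1 -> legal
(3,1): flips 1 -> legal
(3,4): flips 1 -> legal
(3,5): no bracket -> illegal
(4,0): no bracket -> illegal
(4,5): no bracket -> illegal
(5,0): flips 1 -> legal
(5,1): no bracket -> illegal
(5,2): flips 1 -> legal
(5,4): flips 1 -> legal
(5,5): flips 2 -> legal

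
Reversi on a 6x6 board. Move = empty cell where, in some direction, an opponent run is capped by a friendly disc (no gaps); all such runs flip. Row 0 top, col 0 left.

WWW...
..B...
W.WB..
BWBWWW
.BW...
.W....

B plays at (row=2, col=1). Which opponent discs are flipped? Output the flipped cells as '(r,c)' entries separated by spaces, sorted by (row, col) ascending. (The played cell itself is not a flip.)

Answer: (2,2) (3,1)

Derivation:
Dir NW: first cell '.' (not opp) -> no flip
Dir N: first cell '.' (not opp) -> no flip
Dir NE: first cell 'B' (not opp) -> no flip
Dir W: opp run (2,0), next=edge -> no flip
Dir E: opp run (2,2) capped by B -> flip
Dir SW: first cell 'B' (not opp) -> no flip
Dir S: opp run (3,1) capped by B -> flip
Dir SE: first cell 'B' (not opp) -> no flip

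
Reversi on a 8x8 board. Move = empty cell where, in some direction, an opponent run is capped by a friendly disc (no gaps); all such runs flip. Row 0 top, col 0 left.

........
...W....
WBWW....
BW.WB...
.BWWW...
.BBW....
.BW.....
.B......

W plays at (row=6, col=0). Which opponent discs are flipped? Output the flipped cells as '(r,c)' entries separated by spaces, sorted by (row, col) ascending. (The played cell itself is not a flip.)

Dir NW: edge -> no flip
Dir N: first cell '.' (not opp) -> no flip
Dir NE: opp run (5,1) capped by W -> flip
Dir W: edge -> no flip
Dir E: opp run (6,1) capped by W -> flip
Dir SW: edge -> no flip
Dir S: first cell '.' (not opp) -> no flip
Dir SE: opp run (7,1), next=edge -> no flip

Answer: (5,1) (6,1)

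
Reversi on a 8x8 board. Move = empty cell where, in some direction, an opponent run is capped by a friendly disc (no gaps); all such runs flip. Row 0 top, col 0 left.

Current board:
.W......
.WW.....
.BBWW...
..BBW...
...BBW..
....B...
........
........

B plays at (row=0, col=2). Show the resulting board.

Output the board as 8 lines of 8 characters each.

Place B at (0,2); scan 8 dirs for brackets.
Dir NW: edge -> no flip
Dir N: edge -> no flip
Dir NE: edge -> no flip
Dir W: opp run (0,1), next='.' -> no flip
Dir E: first cell '.' (not opp) -> no flip
Dir SW: opp run (1,1), next='.' -> no flip
Dir S: opp run (1,2) capped by B -> flip
Dir SE: first cell '.' (not opp) -> no flip
All flips: (1,2)

Answer: .WB.....
.WB.....
.BBWW...
..BBW...
...BBW..
....B...
........
........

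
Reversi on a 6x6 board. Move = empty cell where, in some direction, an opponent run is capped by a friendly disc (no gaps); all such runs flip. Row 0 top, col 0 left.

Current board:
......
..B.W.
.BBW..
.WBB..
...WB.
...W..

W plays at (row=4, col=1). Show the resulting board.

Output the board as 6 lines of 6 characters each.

Place W at (4,1); scan 8 dirs for brackets.
Dir NW: first cell '.' (not opp) -> no flip
Dir N: first cell 'W' (not opp) -> no flip
Dir NE: opp run (3,2) capped by W -> flip
Dir W: first cell '.' (not opp) -> no flip
Dir E: first cell '.' (not opp) -> no flip
Dir SW: first cell '.' (not opp) -> no flip
Dir S: first cell '.' (not opp) -> no flip
Dir SE: first cell '.' (not opp) -> no flip
All flips: (3,2)

Answer: ......
..B.W.
.BBW..
.WWB..
.W.WB.
...W..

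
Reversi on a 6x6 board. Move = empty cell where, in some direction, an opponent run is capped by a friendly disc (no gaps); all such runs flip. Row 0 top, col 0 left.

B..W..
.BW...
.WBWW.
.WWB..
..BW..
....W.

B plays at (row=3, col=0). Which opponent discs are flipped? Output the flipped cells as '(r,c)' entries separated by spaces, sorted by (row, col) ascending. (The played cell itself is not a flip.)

Dir NW: edge -> no flip
Dir N: first cell '.' (not opp) -> no flip
Dir NE: opp run (2,1) (1,2) (0,3), next=edge -> no flip
Dir W: edge -> no flip
Dir E: opp run (3,1) (3,2) capped by B -> flip
Dir SW: edge -> no flip
Dir S: first cell '.' (not opp) -> no flip
Dir SE: first cell '.' (not opp) -> no flip

Answer: (3,1) (3,2)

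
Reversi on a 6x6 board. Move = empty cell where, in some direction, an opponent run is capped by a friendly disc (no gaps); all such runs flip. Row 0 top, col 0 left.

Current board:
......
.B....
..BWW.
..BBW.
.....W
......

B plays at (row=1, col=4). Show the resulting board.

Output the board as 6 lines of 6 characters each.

Place B at (1,4); scan 8 dirs for brackets.
Dir NW: first cell '.' (not opp) -> no flip
Dir N: first cell '.' (not opp) -> no flip
Dir NE: first cell '.' (not opp) -> no flip
Dir W: first cell '.' (not opp) -> no flip
Dir E: first cell '.' (not opp) -> no flip
Dir SW: opp run (2,3) capped by B -> flip
Dir S: opp run (2,4) (3,4), next='.' -> no flip
Dir SE: first cell '.' (not opp) -> no flip
All flips: (2,3)

Answer: ......
.B..B.
..BBW.
..BBW.
.....W
......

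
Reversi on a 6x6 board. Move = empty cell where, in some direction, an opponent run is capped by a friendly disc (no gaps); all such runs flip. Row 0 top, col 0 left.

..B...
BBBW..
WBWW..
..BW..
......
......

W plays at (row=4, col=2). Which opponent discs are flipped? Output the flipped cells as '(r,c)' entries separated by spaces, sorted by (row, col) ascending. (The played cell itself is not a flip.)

Dir NW: first cell '.' (not opp) -> no flip
Dir N: opp run (3,2) capped by W -> flip
Dir NE: first cell 'W' (not opp) -> no flip
Dir W: first cell '.' (not opp) -> no flip
Dir E: first cell '.' (not opp) -> no flip
Dir SW: first cell '.' (not opp) -> no flip
Dir S: first cell '.' (not opp) -> no flip
Dir SE: first cell '.' (not opp) -> no flip

Answer: (3,2)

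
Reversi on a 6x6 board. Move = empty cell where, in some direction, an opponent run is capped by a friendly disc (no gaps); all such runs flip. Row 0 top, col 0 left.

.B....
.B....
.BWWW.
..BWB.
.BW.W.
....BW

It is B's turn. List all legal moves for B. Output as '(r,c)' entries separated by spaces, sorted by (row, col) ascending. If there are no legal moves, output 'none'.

Answer: (1,2) (1,4) (2,5) (4,3) (5,2)

Derivation:
(1,2): flips 2 -> legal
(1,3): no bracket -> illegal
(1,4): flips 2 -> legal
(1,5): no bracket -> illegal
(2,5): flips 3 -> legal
(3,1): no bracket -> illegal
(3,5): no bracket -> illegal
(4,3): flips 1 -> legal
(4,5): no bracket -> illegal
(5,1): no bracket -> illegal
(5,2): flips 1 -> legal
(5,3): no bracket -> illegal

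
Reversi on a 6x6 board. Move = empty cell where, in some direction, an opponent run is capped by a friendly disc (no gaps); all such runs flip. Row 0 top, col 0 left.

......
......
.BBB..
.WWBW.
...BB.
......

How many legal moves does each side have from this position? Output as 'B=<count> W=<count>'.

-- B to move --
(2,0): no bracket -> illegal
(2,4): flips 1 -> legal
(2,5): flips 1 -> legal
(3,0): flips 2 -> legal
(3,5): flips 1 -> legal
(4,0): flips 1 -> legal
(4,1): flips 2 -> legal
(4,2): flips 1 -> legal
(4,5): flips 1 -> legal
B mobility = 8
-- W to move --
(1,0): flips 1 -> legal
(1,1): flips 1 -> legal
(1,2): flips 2 -> legal
(1,3): flips 1 -> legal
(1,4): flips 1 -> legal
(2,0): no bracket -> illegal
(2,4): no bracket -> illegal
(3,0): no bracket -> illegal
(3,5): no bracket -> illegal
(4,2): no bracket -> illegal
(4,5): no bracket -> illegal
(5,2): flips 1 -> legal
(5,3): no bracket -> illegal
(5,4): flips 2 -> legal
(5,5): no bracket -> illegal
W mobility = 7

Answer: B=8 W=7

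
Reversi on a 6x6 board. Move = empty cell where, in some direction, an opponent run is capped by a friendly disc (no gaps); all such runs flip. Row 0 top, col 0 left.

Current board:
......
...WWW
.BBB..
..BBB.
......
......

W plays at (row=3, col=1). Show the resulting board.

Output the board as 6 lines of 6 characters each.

Place W at (3,1); scan 8 dirs for brackets.
Dir NW: first cell '.' (not opp) -> no flip
Dir N: opp run (2,1), next='.' -> no flip
Dir NE: opp run (2,2) capped by W -> flip
Dir W: first cell '.' (not opp) -> no flip
Dir E: opp run (3,2) (3,3) (3,4), next='.' -> no flip
Dir SW: first cell '.' (not opp) -> no flip
Dir S: first cell '.' (not opp) -> no flip
Dir SE: first cell '.' (not opp) -> no flip
All flips: (2,2)

Answer: ......
...WWW
.BWB..
.WBBB.
......
......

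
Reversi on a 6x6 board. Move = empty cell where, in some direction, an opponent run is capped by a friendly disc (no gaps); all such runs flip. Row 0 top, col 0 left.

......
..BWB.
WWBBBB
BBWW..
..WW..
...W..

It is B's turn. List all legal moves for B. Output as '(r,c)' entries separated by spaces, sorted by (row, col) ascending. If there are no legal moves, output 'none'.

Answer: (0,2) (0,3) (0,4) (1,0) (1,1) (3,4) (4,1) (4,4) (5,1) (5,2)

Derivation:
(0,2): flips 1 -> legal
(0,3): flips 1 -> legal
(0,4): flips 1 -> legal
(1,0): flips 1 -> legal
(1,1): flips 1 -> legal
(3,4): flips 2 -> legal
(4,1): flips 1 -> legal
(4,4): flips 1 -> legal
(5,1): flips 2 -> legal
(5,2): flips 2 -> legal
(5,4): no bracket -> illegal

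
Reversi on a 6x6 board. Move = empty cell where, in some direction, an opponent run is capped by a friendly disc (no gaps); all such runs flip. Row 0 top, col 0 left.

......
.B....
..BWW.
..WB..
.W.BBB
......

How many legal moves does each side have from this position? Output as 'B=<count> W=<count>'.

Answer: B=6 W=6

Derivation:
-- B to move --
(1,2): no bracket -> illegal
(1,3): flips 1 -> legal
(1,4): no bracket -> illegal
(1,5): flips 1 -> legal
(2,1): flips 1 -> legal
(2,5): flips 2 -> legal
(3,0): no bracket -> illegal
(3,1): flips 1 -> legal
(3,4): no bracket -> illegal
(3,5): no bracket -> illegal
(4,0): no bracket -> illegal
(4,2): flips 1 -> legal
(5,0): no bracket -> illegal
(5,1): no bracket -> illegal
(5,2): no bracket -> illegal
B mobility = 6
-- W to move --
(0,0): no bracket -> illegal
(0,1): no bracket -> illegal
(0,2): no bracket -> illegal
(1,0): no bracket -> illegal
(1,2): flips 1 -> legal
(1,3): no bracket -> illegal
(2,0): no bracket -> illegal
(2,1): flips 1 -> legal
(3,1): no bracket -> illegal
(3,4): flips 1 -> legal
(3,5): no bracket -> illegal
(4,2): flips 1 -> legal
(5,2): no bracket -> illegal
(5,3): flips 2 -> legal
(5,4): flips 1 -> legal
(5,5): no bracket -> illegal
W mobility = 6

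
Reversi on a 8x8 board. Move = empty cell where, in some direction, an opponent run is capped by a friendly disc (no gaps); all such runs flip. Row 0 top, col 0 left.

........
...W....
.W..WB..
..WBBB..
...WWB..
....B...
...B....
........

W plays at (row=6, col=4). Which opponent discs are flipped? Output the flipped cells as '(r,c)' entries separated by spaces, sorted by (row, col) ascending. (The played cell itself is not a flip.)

Answer: (5,4)

Derivation:
Dir NW: first cell '.' (not opp) -> no flip
Dir N: opp run (5,4) capped by W -> flip
Dir NE: first cell '.' (not opp) -> no flip
Dir W: opp run (6,3), next='.' -> no flip
Dir E: first cell '.' (not opp) -> no flip
Dir SW: first cell '.' (not opp) -> no flip
Dir S: first cell '.' (not opp) -> no flip
Dir SE: first cell '.' (not opp) -> no flip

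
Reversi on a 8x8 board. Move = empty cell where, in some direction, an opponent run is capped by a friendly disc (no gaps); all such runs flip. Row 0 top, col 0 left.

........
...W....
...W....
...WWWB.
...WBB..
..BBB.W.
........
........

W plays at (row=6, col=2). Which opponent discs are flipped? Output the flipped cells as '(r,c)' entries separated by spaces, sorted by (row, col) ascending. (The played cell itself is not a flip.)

Dir NW: first cell '.' (not opp) -> no flip
Dir N: opp run (5,2), next='.' -> no flip
Dir NE: opp run (5,3) (4,4) capped by W -> flip
Dir W: first cell '.' (not opp) -> no flip
Dir E: first cell '.' (not opp) -> no flip
Dir SW: first cell '.' (not opp) -> no flip
Dir S: first cell '.' (not opp) -> no flip
Dir SE: first cell '.' (not opp) -> no flip

Answer: (4,4) (5,3)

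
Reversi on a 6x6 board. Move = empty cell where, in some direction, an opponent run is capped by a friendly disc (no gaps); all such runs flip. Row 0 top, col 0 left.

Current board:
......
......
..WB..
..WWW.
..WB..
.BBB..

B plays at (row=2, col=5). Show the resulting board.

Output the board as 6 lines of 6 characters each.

Answer: ......
......
..WB.B
..WWB.
..WB..
.BBB..

Derivation:
Place B at (2,5); scan 8 dirs for brackets.
Dir NW: first cell '.' (not opp) -> no flip
Dir N: first cell '.' (not opp) -> no flip
Dir NE: edge -> no flip
Dir W: first cell '.' (not opp) -> no flip
Dir E: edge -> no flip
Dir SW: opp run (3,4) capped by B -> flip
Dir S: first cell '.' (not opp) -> no flip
Dir SE: edge -> no flip
All flips: (3,4)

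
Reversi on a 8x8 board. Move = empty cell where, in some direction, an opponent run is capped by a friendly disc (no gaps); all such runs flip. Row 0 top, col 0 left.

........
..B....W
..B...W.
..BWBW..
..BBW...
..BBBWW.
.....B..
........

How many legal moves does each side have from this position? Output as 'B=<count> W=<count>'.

Answer: B=7 W=10

Derivation:
-- B to move --
(0,6): no bracket -> illegal
(0,7): no bracket -> illegal
(1,5): no bracket -> illegal
(1,6): no bracket -> illegal
(2,3): flips 1 -> legal
(2,4): flips 1 -> legal
(2,5): no bracket -> illegal
(2,7): no bracket -> illegal
(3,6): flips 1 -> legal
(3,7): no bracket -> illegal
(4,5): flips 2 -> legal
(4,6): no bracket -> illegal
(4,7): flips 1 -> legal
(5,7): flips 2 -> legal
(6,4): no bracket -> illegal
(6,6): flips 3 -> legal
(6,7): no bracket -> illegal
B mobility = 7
-- W to move --
(0,1): no bracket -> illegal
(0,2): no bracket -> illegal
(0,3): no bracket -> illegal
(1,1): flips 1 -> legal
(1,3): no bracket -> illegal
(2,1): no bracket -> illegal
(2,3): no bracket -> illegal
(2,4): flips 1 -> legal
(2,5): no bracket -> illegal
(3,1): flips 1 -> legal
(4,1): flips 2 -> legal
(4,5): no bracket -> illegal
(5,1): flips 4 -> legal
(6,1): no bracket -> illegal
(6,2): flips 1 -> legal
(6,3): flips 2 -> legal
(6,4): flips 1 -> legal
(6,6): no bracket -> illegal
(7,4): flips 1 -> legal
(7,5): flips 1 -> legal
(7,6): no bracket -> illegal
W mobility = 10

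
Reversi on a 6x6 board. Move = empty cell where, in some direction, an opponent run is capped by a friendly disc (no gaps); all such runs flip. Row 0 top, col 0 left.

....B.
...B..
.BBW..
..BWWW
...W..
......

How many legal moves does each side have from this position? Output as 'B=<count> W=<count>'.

-- B to move --
(1,2): no bracket -> illegal
(1,4): flips 1 -> legal
(2,4): flips 1 -> legal
(2,5): no bracket -> illegal
(4,2): no bracket -> illegal
(4,4): flips 1 -> legal
(4,5): no bracket -> illegal
(5,2): no bracket -> illegal
(5,3): flips 3 -> legal
(5,4): flips 1 -> legal
B mobility = 5
-- W to move --
(0,2): no bracket -> illegal
(0,3): flips 1 -> legal
(0,5): no bracket -> illegal
(1,0): flips 2 -> legal
(1,1): flips 1 -> legal
(1,2): no bracket -> illegal
(1,4): no bracket -> illegal
(1,5): no bracket -> illegal
(2,0): flips 2 -> legal
(2,4): no bracket -> illegal
(3,0): no bracket -> illegal
(3,1): flips 1 -> legal
(4,1): flips 1 -> legal
(4,2): no bracket -> illegal
W mobility = 6

Answer: B=5 W=6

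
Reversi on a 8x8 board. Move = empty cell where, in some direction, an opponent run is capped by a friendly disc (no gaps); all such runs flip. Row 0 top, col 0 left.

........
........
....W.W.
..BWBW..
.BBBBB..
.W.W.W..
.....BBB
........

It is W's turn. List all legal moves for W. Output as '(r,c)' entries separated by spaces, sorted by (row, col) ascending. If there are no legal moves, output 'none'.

(2,1): no bracket -> illegal
(2,2): no bracket -> illegal
(2,3): no bracket -> illegal
(2,5): no bracket -> illegal
(3,0): no bracket -> illegal
(3,1): flips 3 -> legal
(3,6): no bracket -> illegal
(4,0): no bracket -> illegal
(4,6): no bracket -> illegal
(5,0): no bracket -> illegal
(5,2): no bracket -> illegal
(5,4): flips 2 -> legal
(5,6): no bracket -> illegal
(5,7): no bracket -> illegal
(6,4): no bracket -> illegal
(7,4): no bracket -> illegal
(7,5): flips 1 -> legal
(7,6): no bracket -> illegal
(7,7): flips 1 -> legal

Answer: (3,1) (5,4) (7,5) (7,7)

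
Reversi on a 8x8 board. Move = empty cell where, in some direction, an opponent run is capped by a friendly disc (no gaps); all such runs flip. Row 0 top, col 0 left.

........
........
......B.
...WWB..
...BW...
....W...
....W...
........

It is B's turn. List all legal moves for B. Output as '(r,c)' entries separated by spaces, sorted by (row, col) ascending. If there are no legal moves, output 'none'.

Answer: (2,3) (2,5) (3,2) (4,5) (5,3) (6,5)

Derivation:
(2,2): no bracket -> illegal
(2,3): flips 1 -> legal
(2,4): no bracket -> illegal
(2,5): flips 1 -> legal
(3,2): flips 2 -> legal
(4,2): no bracket -> illegal
(4,5): flips 1 -> legal
(5,3): flips 1 -> legal
(5,5): no bracket -> illegal
(6,3): no bracket -> illegal
(6,5): flips 1 -> legal
(7,3): no bracket -> illegal
(7,4): no bracket -> illegal
(7,5): no bracket -> illegal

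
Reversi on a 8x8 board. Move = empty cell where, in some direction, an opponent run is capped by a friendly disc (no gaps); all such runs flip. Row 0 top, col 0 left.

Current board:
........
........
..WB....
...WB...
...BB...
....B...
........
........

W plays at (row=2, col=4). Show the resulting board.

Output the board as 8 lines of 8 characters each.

Place W at (2,4); scan 8 dirs for brackets.
Dir NW: first cell '.' (not opp) -> no flip
Dir N: first cell '.' (not opp) -> no flip
Dir NE: first cell '.' (not opp) -> no flip
Dir W: opp run (2,3) capped by W -> flip
Dir E: first cell '.' (not opp) -> no flip
Dir SW: first cell 'W' (not opp) -> no flip
Dir S: opp run (3,4) (4,4) (5,4), next='.' -> no flip
Dir SE: first cell '.' (not opp) -> no flip
All flips: (2,3)

Answer: ........
........
..WWW...
...WB...
...BB...
....B...
........
........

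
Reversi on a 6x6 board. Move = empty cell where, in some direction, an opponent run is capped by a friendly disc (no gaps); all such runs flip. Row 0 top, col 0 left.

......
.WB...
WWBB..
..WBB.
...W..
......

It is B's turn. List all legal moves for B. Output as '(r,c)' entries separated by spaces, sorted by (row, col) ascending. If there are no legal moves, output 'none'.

(0,0): flips 1 -> legal
(0,1): no bracket -> illegal
(0,2): no bracket -> illegal
(1,0): flips 1 -> legal
(3,0): flips 1 -> legal
(3,1): flips 1 -> legal
(4,1): flips 1 -> legal
(4,2): flips 1 -> legal
(4,4): no bracket -> illegal
(5,2): flips 1 -> legal
(5,3): flips 1 -> legal
(5,4): no bracket -> illegal

Answer: (0,0) (1,0) (3,0) (3,1) (4,1) (4,2) (5,2) (5,3)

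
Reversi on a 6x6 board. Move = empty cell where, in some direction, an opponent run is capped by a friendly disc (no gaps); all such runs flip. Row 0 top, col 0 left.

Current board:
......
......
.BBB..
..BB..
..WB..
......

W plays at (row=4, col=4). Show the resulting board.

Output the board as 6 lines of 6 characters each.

Place W at (4,4); scan 8 dirs for brackets.
Dir NW: opp run (3,3) (2,2), next='.' -> no flip
Dir N: first cell '.' (not opp) -> no flip
Dir NE: first cell '.' (not opp) -> no flip
Dir W: opp run (4,3) capped by W -> flip
Dir E: first cell '.' (not opp) -> no flip
Dir SW: first cell '.' (not opp) -> no flip
Dir S: first cell '.' (not opp) -> no flip
Dir SE: first cell '.' (not opp) -> no flip
All flips: (4,3)

Answer: ......
......
.BBB..
..BB..
..WWW.
......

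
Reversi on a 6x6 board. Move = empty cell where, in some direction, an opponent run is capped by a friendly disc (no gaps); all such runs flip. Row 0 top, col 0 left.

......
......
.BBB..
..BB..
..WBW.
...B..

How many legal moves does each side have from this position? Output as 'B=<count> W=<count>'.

-- B to move --
(3,1): flips 1 -> legal
(3,4): no bracket -> illegal
(3,5): flips 1 -> legal
(4,1): flips 1 -> legal
(4,5): flips 1 -> legal
(5,1): flips 1 -> legal
(5,2): flips 1 -> legal
(5,4): no bracket -> illegal
(5,5): flips 1 -> legal
B mobility = 7
-- W to move --
(1,0): no bracket -> illegal
(1,1): flips 2 -> legal
(1,2): flips 2 -> legal
(1,3): no bracket -> illegal
(1,4): no bracket -> illegal
(2,0): no bracket -> illegal
(2,4): flips 1 -> legal
(3,0): no bracket -> illegal
(3,1): no bracket -> illegal
(3,4): no bracket -> illegal
(4,1): no bracket -> illegal
(5,2): no bracket -> illegal
(5,4): no bracket -> illegal
W mobility = 3

Answer: B=7 W=3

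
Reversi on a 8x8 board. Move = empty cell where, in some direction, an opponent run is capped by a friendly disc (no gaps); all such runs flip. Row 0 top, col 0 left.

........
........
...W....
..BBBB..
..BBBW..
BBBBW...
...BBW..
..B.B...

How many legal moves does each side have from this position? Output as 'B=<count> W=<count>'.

Answer: B=9 W=6

Derivation:
-- B to move --
(1,2): flips 1 -> legal
(1,3): flips 1 -> legal
(1,4): flips 1 -> legal
(2,2): no bracket -> illegal
(2,4): no bracket -> illegal
(3,6): flips 2 -> legal
(4,6): flips 1 -> legal
(5,5): flips 2 -> legal
(5,6): flips 2 -> legal
(6,6): flips 1 -> legal
(7,5): no bracket -> illegal
(7,6): flips 2 -> legal
B mobility = 9
-- W to move --
(2,1): flips 2 -> legal
(2,2): no bracket -> illegal
(2,4): flips 2 -> legal
(2,5): flips 1 -> legal
(2,6): no bracket -> illegal
(3,1): no bracket -> illegal
(3,6): no bracket -> illegal
(4,0): no bracket -> illegal
(4,1): flips 4 -> legal
(4,6): no bracket -> illegal
(5,5): no bracket -> illegal
(6,0): no bracket -> illegal
(6,1): no bracket -> illegal
(6,2): flips 2 -> legal
(7,1): no bracket -> illegal
(7,3): flips 4 -> legal
(7,5): no bracket -> illegal
W mobility = 6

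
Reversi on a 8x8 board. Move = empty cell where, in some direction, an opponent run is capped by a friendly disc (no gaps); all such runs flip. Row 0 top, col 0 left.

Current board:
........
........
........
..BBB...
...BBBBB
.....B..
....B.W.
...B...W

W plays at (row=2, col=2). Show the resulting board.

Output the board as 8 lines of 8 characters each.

Answer: ........
........
..W.....
..BWB...
...BWBBB
.....W..
....B.W.
...B...W

Derivation:
Place W at (2,2); scan 8 dirs for brackets.
Dir NW: first cell '.' (not opp) -> no flip
Dir N: first cell '.' (not opp) -> no flip
Dir NE: first cell '.' (not opp) -> no flip
Dir W: first cell '.' (not opp) -> no flip
Dir E: first cell '.' (not opp) -> no flip
Dir SW: first cell '.' (not opp) -> no flip
Dir S: opp run (3,2), next='.' -> no flip
Dir SE: opp run (3,3) (4,4) (5,5) capped by W -> flip
All flips: (3,3) (4,4) (5,5)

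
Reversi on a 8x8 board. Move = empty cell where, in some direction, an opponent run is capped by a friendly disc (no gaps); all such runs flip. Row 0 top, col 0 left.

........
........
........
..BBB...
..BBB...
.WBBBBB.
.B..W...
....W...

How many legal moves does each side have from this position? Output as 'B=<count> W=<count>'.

-- B to move --
(4,0): no bracket -> illegal
(4,1): flips 1 -> legal
(5,0): flips 1 -> legal
(6,0): flips 1 -> legal
(6,2): no bracket -> illegal
(6,3): no bracket -> illegal
(6,5): no bracket -> illegal
(7,3): flips 1 -> legal
(7,5): flips 1 -> legal
B mobility = 5
-- W to move --
(2,1): no bracket -> illegal
(2,2): no bracket -> illegal
(2,3): no bracket -> illegal
(2,4): flips 5 -> legal
(2,5): no bracket -> illegal
(3,1): flips 2 -> legal
(3,5): no bracket -> illegal
(4,1): no bracket -> illegal
(4,5): no bracket -> illegal
(4,6): flips 1 -> legal
(4,7): no bracket -> illegal
(5,0): no bracket -> illegal
(5,7): flips 5 -> legal
(6,0): no bracket -> illegal
(6,2): no bracket -> illegal
(6,3): no bracket -> illegal
(6,5): no bracket -> illegal
(6,6): no bracket -> illegal
(6,7): no bracket -> illegal
(7,0): no bracket -> illegal
(7,1): flips 1 -> legal
(7,2): no bracket -> illegal
W mobility = 5

Answer: B=5 W=5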